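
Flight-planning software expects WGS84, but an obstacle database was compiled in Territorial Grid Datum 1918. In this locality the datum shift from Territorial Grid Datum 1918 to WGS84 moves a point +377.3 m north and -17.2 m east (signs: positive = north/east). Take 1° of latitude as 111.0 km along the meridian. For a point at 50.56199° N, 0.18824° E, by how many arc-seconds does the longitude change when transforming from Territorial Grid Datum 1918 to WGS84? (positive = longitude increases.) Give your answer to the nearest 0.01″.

Δλ = -0.88″

At latitude 50.56199°, cos φ = 0.635243.
1° of longitude at this latitude = 111.0 × cos φ = 70.51 km, so Δλ = -17.2 / 70512.0 = -0.0002439° = -0.878″.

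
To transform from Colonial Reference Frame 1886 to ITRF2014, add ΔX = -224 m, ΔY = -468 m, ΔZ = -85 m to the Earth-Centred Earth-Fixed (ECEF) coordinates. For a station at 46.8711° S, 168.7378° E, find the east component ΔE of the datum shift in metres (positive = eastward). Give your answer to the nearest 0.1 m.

ΔE = 502.7 m

At φ = -46.8711°, λ = 168.7378°: sin φ = -0.729818, cos φ = 0.683642, sin λ = 0.195299, cos λ = -0.980744.
ΔE = −sin λ·ΔX + cos λ·ΔY = −(0.195299)·(-224) + (-0.980744)·(-468) = 502.74 m.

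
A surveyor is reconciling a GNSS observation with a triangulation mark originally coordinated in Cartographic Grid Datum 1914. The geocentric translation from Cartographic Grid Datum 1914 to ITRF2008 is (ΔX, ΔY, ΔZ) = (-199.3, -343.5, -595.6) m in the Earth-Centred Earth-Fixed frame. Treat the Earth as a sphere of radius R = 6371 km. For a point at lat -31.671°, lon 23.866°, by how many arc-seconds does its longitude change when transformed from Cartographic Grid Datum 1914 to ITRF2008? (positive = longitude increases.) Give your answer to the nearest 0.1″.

Δλ = -8.9″

sin φ = -0.525041, cos φ = 0.851077, sin λ = 0.404599, cos λ = 0.914494.
East component: ΔE = −sin λ·ΔX + cos λ·ΔY = −(0.404599)(-199.3) + (0.914494)(-343.5) = -233.49 m.
1° of latitude spans πR/180 = 111195 m; at latitude φ, 1° of longitude spans that × cos φ = 94635.4 m, so Δλ = -233.49 / 94635.4 × 3600 = -8.882″.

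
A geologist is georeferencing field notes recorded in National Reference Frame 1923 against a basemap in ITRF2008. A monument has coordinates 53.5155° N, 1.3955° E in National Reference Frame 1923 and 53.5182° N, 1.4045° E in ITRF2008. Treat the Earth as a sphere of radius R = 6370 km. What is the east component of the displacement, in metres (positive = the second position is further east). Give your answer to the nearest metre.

ΔE = 595 m

Δφ = 53.5182° − 53.5155° = +0.0027°; Δλ = 1.4045° − 1.3955° = +0.0090°.
1° along a meridian = πR/180 = 111177 m.
ΔN = Δφ × 111177 = 300.2 m; ΔE = Δλ × 111177 × cos(53.5155°) = +0.0090 × 111177 × 0.594605 = 595.0 m.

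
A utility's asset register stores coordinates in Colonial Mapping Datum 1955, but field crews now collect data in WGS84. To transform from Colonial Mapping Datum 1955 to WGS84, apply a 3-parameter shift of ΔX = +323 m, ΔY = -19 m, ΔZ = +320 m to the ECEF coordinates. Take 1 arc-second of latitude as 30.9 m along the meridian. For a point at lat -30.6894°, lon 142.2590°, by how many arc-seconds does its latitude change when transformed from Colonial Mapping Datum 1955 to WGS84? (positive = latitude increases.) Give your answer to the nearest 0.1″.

Δφ = 4.5″

sin φ = -0.510384, cos φ = 0.859947, sin λ = 0.612093, cos λ = -0.790786.
North component: ΔN = −sin φ cos λ·ΔX − sin φ sin λ·ΔY + cos φ·ΔZ = −(-0.510384)(-0.790786)(323) − (-0.510384)(0.612093)(-19) + (0.859947)(320) = 138.88 m.
1° of latitude spans 3600 × 30.90 = 111240 m, so Δφ = 138.88 / 111240 × 3600 = 4.495″.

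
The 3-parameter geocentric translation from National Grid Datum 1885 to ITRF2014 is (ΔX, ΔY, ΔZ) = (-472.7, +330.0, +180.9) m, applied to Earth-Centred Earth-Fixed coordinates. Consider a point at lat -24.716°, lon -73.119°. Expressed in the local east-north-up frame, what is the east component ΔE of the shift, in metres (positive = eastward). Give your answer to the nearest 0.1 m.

ΔE = -356.5 m

At φ = -24.716°, λ = -73.119°: sin φ = -0.418121, cos φ = 0.908391, sin λ = -0.956910, cos λ = 0.290385.
ΔE = −sin λ·ΔX + cos λ·ΔY = −(-0.956910)·(-472.7) + (0.290385)·(330.0) = -356.50 m.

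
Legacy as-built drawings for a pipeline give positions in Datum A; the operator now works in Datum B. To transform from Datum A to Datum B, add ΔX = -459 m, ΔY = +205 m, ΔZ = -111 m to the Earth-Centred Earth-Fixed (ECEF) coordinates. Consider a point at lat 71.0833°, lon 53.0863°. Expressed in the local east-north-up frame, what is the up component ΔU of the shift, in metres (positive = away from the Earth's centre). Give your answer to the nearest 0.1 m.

ΔU = -141.2 m

At φ = 71.0833°, λ = 53.0863°: sin φ = 0.945991, cos φ = 0.324193, sin λ = 0.799541, cos λ = 0.600611.
ΔU = cos φ cos λ·ΔX + cos φ sin λ·ΔY + sin φ·ΔZ = (0.324193)(0.600611)(-459) + (0.324193)(0.799541)(205) + (0.945991)(-111) = -141.24 m.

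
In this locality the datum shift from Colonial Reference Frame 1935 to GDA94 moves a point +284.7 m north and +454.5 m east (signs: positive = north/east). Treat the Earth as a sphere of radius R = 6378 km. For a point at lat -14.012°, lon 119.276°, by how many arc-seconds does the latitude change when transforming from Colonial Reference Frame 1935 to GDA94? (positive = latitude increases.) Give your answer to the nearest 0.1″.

On a sphere of radius R, 1 rad of latitude = R, so Δφ = ΔN / R = 284.7 / 6378000 = 4.4638e-05 rad = 9.207″.

Δφ = 9.2″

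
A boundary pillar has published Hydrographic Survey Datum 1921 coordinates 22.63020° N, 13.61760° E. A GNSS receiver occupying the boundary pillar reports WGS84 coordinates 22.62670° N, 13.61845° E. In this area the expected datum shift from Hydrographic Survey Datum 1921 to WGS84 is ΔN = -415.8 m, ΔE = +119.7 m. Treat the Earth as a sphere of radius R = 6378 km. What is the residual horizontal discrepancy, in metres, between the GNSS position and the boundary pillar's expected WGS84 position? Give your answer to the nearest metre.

Observed coordinate differences: Δφ = -0.00350°, Δλ = +0.00085°.
Converting to metres (1° lat = 111317 m, cos φ = 0.923008): observed ΔN = -389.6 m, observed ΔE = 87.3 m.
Subtracting the expected shift leaves a residual of -389.6 − (-415.8) = 26.2 m north and 87.3 − (119.7) = -32.4 m east.
Residual distance = √(26.2² + (-32.4)²) = 41.6 m.

42 m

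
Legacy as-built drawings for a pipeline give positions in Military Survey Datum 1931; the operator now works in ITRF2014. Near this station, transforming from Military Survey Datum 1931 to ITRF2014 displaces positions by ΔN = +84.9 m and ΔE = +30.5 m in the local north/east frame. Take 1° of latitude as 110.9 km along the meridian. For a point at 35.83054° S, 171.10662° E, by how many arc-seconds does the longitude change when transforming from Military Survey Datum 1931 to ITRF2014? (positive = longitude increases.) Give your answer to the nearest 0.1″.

Δλ = 1.2″

At latitude -35.83054°, cos φ = 0.810752.
1° of longitude at this latitude = 110.9 × cos φ = 89.91 km, so Δλ = 30.5 / 89912.4 = 0.0003392° = 1.221″.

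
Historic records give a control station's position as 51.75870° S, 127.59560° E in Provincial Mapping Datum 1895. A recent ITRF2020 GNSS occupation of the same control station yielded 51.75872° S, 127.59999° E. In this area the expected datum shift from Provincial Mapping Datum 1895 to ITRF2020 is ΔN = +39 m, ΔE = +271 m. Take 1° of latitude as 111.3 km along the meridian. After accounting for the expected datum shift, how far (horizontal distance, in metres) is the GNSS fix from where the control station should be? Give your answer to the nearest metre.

52 m

Observed coordinate differences: Δφ = -0.00002°, Δλ = +0.00439°.
Converting to metres (1° lat = 111300 m, cos φ = 0.618975): observed ΔN = -2.2 m, observed ΔE = 302.4 m.
Subtracting the expected shift leaves a residual of -2.2 − (39) = -41.2 m north and 302.4 − (271) = 31.4 m east.
Residual distance = √((-41.2)² + 31.4²) = 51.8 m.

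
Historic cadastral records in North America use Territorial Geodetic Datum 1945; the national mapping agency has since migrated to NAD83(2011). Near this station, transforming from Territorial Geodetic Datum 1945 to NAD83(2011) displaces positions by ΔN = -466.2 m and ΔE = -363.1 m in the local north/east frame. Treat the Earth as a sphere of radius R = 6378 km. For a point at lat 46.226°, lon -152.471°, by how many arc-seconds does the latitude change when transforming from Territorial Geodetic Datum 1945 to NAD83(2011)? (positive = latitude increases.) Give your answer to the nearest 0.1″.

On a sphere of radius R, 1 rad of latitude = R, so Δφ = ΔN / R = -466.2 / 6378000 = -7.3095e-05 rad = -15.077″.

Δφ = -15.1″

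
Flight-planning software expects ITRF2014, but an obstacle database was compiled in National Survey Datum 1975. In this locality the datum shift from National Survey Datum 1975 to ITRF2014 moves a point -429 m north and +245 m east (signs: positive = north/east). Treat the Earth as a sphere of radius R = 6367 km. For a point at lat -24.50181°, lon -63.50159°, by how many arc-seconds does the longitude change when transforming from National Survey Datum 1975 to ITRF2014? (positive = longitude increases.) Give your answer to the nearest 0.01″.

At latitude -24.50181°, cos φ = 0.909948.
One radian of longitude at latitude φ spans R cos φ, so Δλ = ΔE / (R cos φ) = 245.0 / (6367000 × 0.909948) = 4.2288e-05 rad = 8.722″.

Δλ = 8.72″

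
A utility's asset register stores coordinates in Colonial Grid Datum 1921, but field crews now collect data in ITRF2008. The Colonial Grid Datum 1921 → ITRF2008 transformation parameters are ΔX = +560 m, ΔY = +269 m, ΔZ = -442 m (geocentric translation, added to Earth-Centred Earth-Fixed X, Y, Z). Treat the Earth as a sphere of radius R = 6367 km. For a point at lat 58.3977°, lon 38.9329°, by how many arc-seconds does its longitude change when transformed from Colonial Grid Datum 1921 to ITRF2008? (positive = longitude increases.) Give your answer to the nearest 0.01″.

Δλ = -8.82″

sin φ = 0.851706, cos φ = 0.524020, sin λ = 0.628410, cos λ = 0.777882.
East component: ΔE = −sin λ·ΔX + cos λ·ΔY = −(0.628410)(560) + (0.777882)(269) = -142.66 m.
1° of latitude spans πR/180 = 111125 m; at latitude φ, 1° of longitude spans that × cos φ = 58231.8 m, so Δλ = -142.66 / 58231.8 × 3600 = -8.819″.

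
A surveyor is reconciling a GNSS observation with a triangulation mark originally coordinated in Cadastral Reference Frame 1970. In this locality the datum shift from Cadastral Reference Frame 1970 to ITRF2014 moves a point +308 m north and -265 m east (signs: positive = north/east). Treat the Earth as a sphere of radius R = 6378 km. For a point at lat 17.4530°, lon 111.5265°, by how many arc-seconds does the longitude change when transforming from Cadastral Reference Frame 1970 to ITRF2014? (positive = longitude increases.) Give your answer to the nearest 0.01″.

At latitude 17.4530°, cos φ = 0.953963.
One radian of longitude at latitude φ spans R cos φ, so Δλ = ΔE / (R cos φ) = -265.0 / (6378000 × 0.953963) = -4.3554e-05 rad = -8.984″.

Δλ = -8.98″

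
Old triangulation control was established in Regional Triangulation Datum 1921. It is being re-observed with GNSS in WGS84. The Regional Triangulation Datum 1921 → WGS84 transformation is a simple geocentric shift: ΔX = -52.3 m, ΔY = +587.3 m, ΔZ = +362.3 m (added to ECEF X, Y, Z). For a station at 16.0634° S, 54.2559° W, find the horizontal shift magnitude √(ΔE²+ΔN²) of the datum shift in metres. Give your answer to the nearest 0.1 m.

365.5 m

The local east axis at (φ, λ) is (−sin λ, cos λ, 0), so ΔE = −sin(-54.2559°)·(-52.3) + cos(-54.2559°)·587.3 = 300.63 m.
The local north axis is (−sin φ cos λ, −sin φ sin λ, cos φ), giving ΔN = -8.454 − 131.896 + 348.154 = 207.80 m.
Horizontal magnitude = √(ΔE² + ΔN²) = √(300.63² + 207.80²) = 365.46 m.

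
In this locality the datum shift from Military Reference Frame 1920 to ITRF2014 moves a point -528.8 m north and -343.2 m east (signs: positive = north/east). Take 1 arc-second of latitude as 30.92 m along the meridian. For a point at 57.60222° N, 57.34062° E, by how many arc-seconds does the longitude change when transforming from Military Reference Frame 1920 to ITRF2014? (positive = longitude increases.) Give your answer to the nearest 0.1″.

Δλ = -20.7″

At latitude 57.60222°, cos φ = 0.535794.
1″ of longitude at this latitude = 30.92 × cos φ = 16.5668 m, so Δλ = -343.2 / 16.5668 = -20.716″.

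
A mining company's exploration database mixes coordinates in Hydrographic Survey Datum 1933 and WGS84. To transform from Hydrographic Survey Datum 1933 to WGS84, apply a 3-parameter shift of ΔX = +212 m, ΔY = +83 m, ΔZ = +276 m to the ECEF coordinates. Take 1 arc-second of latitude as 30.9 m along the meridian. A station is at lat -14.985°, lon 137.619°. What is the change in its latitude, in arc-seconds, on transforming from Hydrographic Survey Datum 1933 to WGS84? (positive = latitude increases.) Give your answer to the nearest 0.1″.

Δφ = 7.8″

sin φ = -0.258566, cos φ = 0.965994, sin λ = 0.674057, cos λ = -0.738679.
North component: ΔN = −sin φ cos λ·ΔX − sin φ sin λ·ΔY + cos φ·ΔZ = −(-0.258566)(-0.738679)(212) − (-0.258566)(0.674057)(83) + (0.965994)(276) = 240.59 m.
1° of latitude spans 3600 × 30.90 = 111240 m, so Δφ = 240.59 / 111240 × 3600 = 7.786″.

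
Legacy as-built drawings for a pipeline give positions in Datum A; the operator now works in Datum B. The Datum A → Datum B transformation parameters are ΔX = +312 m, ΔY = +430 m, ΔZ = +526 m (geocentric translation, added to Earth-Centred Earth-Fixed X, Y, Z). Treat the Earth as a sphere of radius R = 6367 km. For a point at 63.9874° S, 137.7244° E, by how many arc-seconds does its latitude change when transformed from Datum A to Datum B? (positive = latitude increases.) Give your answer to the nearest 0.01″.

sin φ = -0.898698, cos φ = 0.438569, sin λ = 0.672697, cos λ = -0.739918.
North component: ΔN = −sin φ cos λ·ΔX − sin φ sin λ·ΔY + cos φ·ΔZ = −(-0.898698)(-0.739918)(312) − (-0.898698)(0.672697)(430) + (0.438569)(526) = 283.18 m.
1° of latitude spans πR/180 = 111125 m, so Δφ = 283.18 / 111125 × 3600 = 9.174″.

Δφ = 9.17″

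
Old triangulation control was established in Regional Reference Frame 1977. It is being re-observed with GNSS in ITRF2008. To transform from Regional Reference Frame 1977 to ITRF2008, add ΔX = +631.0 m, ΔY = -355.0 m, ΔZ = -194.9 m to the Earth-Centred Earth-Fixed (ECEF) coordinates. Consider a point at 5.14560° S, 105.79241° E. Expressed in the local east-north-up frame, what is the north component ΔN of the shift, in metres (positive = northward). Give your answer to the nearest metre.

The local north axis is (−sin φ cos λ, −sin φ sin λ, cos φ), giving ΔN = -15.402 − 30.637 − 194.115 = -240.15 m.

ΔN = -240 m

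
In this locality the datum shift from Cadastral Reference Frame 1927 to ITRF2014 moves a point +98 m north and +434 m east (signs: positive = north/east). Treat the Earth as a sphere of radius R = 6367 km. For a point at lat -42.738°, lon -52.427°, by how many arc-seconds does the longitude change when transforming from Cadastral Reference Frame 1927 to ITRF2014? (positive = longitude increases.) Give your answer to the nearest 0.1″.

At latitude -42.738°, cos φ = 0.734465.
One radian of longitude at latitude φ spans R cos φ, so Δλ = ΔE / (R cos φ) = 434.0 / (6367000 × 0.734465) = 9.2808e-05 rad = 19.143″.

Δλ = 19.1″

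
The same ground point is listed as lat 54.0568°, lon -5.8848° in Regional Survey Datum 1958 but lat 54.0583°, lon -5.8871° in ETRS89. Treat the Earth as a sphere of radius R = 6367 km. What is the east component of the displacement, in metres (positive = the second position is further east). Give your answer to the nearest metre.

Δφ = 54.0583° − 54.0568° = +0.0015°; Δλ = -5.8871° − -5.8848° = -0.0023°.
1° along a meridian = πR/180 = 111125 m.
ΔN = Δφ × 111125 = 166.7 m; ΔE = Δλ × 111125 × cos(54.0568°) = -0.0023 × 111125 × 0.586983 = -150.0 m.

ΔE = -150 m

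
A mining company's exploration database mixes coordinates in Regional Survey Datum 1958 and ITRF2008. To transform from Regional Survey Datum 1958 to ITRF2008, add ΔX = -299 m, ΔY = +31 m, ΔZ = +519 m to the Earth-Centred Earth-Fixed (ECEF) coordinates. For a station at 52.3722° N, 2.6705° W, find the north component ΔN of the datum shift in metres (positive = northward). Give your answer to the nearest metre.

ΔN = 555 m

The local north axis is (−sin φ cos λ, −sin φ sin λ, cos φ), giving ΔN = 236.549 + 1.144 + 316.865 = 554.56 m.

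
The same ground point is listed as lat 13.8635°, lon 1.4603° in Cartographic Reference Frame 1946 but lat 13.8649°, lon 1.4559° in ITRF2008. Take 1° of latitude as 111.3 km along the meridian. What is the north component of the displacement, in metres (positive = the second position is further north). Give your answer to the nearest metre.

Δφ = 13.8649° − 13.8635° = +0.0014°; Δλ = 1.4559° − 1.4603° = -0.0044°.
ΔN = Δφ × 111300 = 155.8 m; ΔE = Δλ × 111300 × cos(13.8635°) = -0.0044 × 111300 × 0.970869 = -475.5 m.

ΔN = 156 m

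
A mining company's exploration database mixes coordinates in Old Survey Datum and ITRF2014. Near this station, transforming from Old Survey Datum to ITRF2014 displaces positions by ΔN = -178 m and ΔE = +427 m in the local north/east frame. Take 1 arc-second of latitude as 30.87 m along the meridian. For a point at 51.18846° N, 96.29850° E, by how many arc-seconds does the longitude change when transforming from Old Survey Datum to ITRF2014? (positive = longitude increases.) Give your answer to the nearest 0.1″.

At latitude 51.18846°, cos φ = 0.626761.
1″ of longitude at this latitude = 30.87 × cos φ = 19.3481 m, so Δλ = 427.0 / 19.3481 = 22.069″.

Δλ = 22.1″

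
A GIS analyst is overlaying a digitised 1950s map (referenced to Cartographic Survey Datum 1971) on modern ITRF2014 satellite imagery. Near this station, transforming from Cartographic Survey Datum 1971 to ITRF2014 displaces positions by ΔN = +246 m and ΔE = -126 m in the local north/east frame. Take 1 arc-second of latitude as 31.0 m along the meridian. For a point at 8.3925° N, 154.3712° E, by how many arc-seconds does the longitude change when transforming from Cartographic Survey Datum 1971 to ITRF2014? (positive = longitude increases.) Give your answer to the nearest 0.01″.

At latitude 8.3925°, cos φ = 0.989291.
1″ of longitude at this latitude = 31.00 × cos φ = 30.6680 m, so Δλ = -126.0 / 30.6680 = -4.109″.

Δλ = -4.11″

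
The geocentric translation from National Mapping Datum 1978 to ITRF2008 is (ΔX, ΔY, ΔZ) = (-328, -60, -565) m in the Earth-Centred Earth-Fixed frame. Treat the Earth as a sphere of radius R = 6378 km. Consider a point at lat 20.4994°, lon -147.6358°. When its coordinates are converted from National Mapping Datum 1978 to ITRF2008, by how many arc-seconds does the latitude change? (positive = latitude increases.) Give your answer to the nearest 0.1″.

Δφ = -20.6″

sin φ = 0.350198, cos φ = 0.936676, sin λ = -0.535299, cos λ = -0.844663.
North component: ΔN = −sin φ cos λ·ΔX − sin φ sin λ·ΔY + cos φ·ΔZ = −(0.350198)(-0.844663)(-328) − (0.350198)(-0.535299)(-60) + (0.936676)(-565) = -637.49 m.
1° of latitude spans πR/180 = 111317 m, so Δφ = -637.49 / 111317 × 3600 = -20.617″.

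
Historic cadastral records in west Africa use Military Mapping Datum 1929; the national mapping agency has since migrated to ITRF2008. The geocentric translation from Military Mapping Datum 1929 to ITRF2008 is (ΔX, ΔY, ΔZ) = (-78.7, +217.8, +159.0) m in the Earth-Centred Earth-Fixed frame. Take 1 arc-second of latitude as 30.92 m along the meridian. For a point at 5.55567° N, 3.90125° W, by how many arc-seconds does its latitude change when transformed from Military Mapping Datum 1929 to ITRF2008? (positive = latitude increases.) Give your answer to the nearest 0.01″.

Δφ = 5.41″

sin φ = 0.096813, cos φ = 0.995303, sin λ = -0.068037, cos λ = 0.997683.
North component: ΔN = −sin φ cos λ·ΔX − sin φ sin λ·ΔY + cos φ·ΔZ = −(0.096813)(0.997683)(-78.7) − (0.096813)(-0.068037)(217.8) + (0.995303)(159.0) = 167.29 m.
1° of latitude spans 3600 × 30.92 = 111312 m, so Δφ = 167.29 / 111312 × 3600 = 5.410″.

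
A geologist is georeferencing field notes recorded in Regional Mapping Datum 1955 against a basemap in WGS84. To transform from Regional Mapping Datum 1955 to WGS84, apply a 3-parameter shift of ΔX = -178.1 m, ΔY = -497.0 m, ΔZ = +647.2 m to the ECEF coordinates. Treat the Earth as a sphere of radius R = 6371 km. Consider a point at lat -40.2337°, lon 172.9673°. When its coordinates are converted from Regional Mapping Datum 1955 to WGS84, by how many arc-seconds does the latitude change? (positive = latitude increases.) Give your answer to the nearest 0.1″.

sin φ = -0.645907, cos φ = 0.763416, sin λ = 0.122436, cos λ = -0.992476.
North component: ΔN = −sin φ cos λ·ΔX − sin φ sin λ·ΔY + cos φ·ΔZ = −(-0.645907)(-0.992476)(-178.1) − (-0.645907)(0.122436)(-497.0) + (0.763416)(647.2) = 568.95 m.
1° of latitude spans πR/180 = 111195 m, so Δφ = 568.95 / 111195 × 3600 = 18.420″.

Δφ = 18.4″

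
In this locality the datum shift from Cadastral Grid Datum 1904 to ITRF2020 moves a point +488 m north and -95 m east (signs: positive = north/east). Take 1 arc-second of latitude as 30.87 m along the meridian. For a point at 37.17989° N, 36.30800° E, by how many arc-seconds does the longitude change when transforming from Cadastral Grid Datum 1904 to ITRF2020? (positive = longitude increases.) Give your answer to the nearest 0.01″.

Δλ = -3.86″

At latitude 37.17989°, cos φ = 0.796742.
1″ of longitude at this latitude = 30.87 × cos φ = 24.5954 m, so Δλ = -95.0 / 24.5954 = -3.863″.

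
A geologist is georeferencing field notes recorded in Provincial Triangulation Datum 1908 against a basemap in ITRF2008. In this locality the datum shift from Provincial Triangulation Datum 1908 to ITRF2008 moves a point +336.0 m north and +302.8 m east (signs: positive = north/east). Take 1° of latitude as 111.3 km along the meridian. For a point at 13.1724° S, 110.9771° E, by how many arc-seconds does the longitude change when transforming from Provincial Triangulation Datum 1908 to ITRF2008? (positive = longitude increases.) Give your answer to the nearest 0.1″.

Δλ = 10.1″

At latitude -13.1724°, cos φ = 0.973689.
1° of longitude at this latitude = 111.3 × cos φ = 108.37 km, so Δλ = 302.8 / 108371.6 = 0.0027941° = 10.059″.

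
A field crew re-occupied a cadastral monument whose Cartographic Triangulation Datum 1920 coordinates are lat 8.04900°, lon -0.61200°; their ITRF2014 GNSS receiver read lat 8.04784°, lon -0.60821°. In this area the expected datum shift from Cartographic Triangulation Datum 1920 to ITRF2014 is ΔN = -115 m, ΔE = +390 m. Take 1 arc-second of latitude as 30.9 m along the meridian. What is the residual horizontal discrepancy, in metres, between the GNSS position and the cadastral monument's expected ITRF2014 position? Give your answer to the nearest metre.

31 m

Observed coordinate differences: Δφ = -0.00116°, Δλ = +0.00379°.
Converting to metres (1° lat = 111240 m, cos φ = 0.990149): observed ΔN = -129.0 m, observed ΔE = 417.4 m.
Subtracting the expected shift leaves a residual of -129.0 − (-115) = -14.0 m north and 417.4 − (390) = 27.4 m east.
Residual distance = √((-14.0)² + 27.4²) = 30.8 m.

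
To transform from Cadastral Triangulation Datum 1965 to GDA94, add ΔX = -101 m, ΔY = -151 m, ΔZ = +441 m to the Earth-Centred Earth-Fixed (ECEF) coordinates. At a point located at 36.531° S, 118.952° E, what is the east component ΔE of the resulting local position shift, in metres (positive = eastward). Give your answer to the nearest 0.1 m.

The local east axis at (φ, λ) is (−sin λ, cos λ, 0), so ΔE = −sin(118.952°)·(-101) + cos(118.952°)·(-151) = 161.47 m.

ΔE = 161.5 m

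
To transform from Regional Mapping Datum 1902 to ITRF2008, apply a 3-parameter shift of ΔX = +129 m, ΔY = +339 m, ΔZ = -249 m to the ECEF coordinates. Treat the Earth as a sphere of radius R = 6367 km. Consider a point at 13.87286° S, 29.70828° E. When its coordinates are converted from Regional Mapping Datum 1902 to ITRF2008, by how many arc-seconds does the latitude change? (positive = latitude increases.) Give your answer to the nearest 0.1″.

Δφ = -5.7″

sin φ = -0.239768, cos φ = 0.970830, sin λ = 0.495584, cos λ = 0.868560.
North component: ΔN = −sin φ cos λ·ΔX − sin φ sin λ·ΔY + cos φ·ΔZ = −(-0.239768)(0.868560)(129) − (-0.239768)(0.495584)(339) + (0.970830)(-249) = -174.59 m.
1° of latitude spans πR/180 = 111125 m, so Δφ = -174.59 / 111125 × 3600 = -5.656″.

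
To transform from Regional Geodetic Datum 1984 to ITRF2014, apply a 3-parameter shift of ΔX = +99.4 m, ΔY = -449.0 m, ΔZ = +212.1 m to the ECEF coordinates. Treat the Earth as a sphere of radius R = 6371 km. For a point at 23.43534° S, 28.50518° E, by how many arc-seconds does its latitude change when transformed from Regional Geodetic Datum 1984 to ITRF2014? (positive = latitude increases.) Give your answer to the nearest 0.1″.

sin φ = -0.397714, cos φ = 0.917509, sin λ = 0.477238, cos λ = 0.878774.
North component: ΔN = −sin φ cos λ·ΔX − sin φ sin λ·ΔY + cos φ·ΔZ = −(-0.397714)(0.878774)(99.4) − (-0.397714)(0.477238)(-449.0) + (0.917509)(212.1) = 144.12 m.
1° of latitude spans πR/180 = 111195 m, so Δφ = 144.12 / 111195 × 3600 = 4.666″.

Δφ = 4.7″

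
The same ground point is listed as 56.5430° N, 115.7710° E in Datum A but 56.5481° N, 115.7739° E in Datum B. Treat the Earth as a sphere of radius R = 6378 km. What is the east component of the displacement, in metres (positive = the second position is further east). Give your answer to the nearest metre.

Δφ = 56.5481° − 56.5430° = +0.0051°; Δλ = 115.7739° − 115.7710° = +0.0029°.
1° along a meridian = πR/180 = 111317 m.
ΔN = Δφ × 111317 = 567.7 m; ΔE = Δλ × 111317 × cos(56.5430°) = +0.0029 × 111317 × 0.551311 = 178.0 m.

ΔE = 178 m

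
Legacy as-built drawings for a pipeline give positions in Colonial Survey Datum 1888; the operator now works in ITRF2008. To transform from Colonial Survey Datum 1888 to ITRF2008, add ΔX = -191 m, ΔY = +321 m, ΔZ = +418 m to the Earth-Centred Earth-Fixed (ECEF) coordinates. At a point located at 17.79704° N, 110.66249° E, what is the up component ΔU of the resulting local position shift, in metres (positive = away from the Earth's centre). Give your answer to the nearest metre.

ΔU = 478 m

The local up (radial) axis is (cos φ cos λ, cos φ sin λ, sin φ), giving ΔU = 64.171 + 285.978 + 127.760 = 477.91 m.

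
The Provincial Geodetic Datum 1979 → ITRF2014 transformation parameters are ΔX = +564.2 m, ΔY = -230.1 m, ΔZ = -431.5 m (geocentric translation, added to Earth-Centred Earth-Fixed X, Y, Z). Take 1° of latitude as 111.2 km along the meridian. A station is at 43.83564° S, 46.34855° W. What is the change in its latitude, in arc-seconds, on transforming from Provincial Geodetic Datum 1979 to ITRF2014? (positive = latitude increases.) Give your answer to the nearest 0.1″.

sin φ = -0.692592, cos φ = 0.721330, sin λ = -0.723552, cos λ = 0.690270.
North component: ΔN = −sin φ cos λ·ΔX − sin φ sin λ·ΔY + cos φ·ΔZ = −(-0.692592)(0.690270)(564.2) − (-0.692592)(-0.723552)(-230.1) + (0.721330)(-431.5) = 73.79 m.
1° of latitude spans 111200 m, so Δφ = 73.79 / 111200 × 3600 = 2.389″.

Δφ = 2.4″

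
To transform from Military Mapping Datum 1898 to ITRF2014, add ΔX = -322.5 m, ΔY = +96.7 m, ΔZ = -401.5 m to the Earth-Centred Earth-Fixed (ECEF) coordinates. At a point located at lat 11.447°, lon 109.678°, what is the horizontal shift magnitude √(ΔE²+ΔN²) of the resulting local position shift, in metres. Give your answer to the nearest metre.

At φ = 11.447°, λ = 109.678°: sin φ = 0.198461, cos φ = 0.980109, sin λ = 0.941600, cos λ = -0.336734.
ΔE = −sin λ·ΔX + cos λ·ΔY = −(0.941600)·(-322.5) + (-0.336734)·(96.7) = 271.10 m.
ΔN = −sin φ cos λ·ΔX − sin φ sin λ·ΔY + cos φ·ΔZ = −(0.198461)(-0.336734)(-322.5) − (0.198461)(0.941600)(96.7) + (0.980109)(-401.5) = -433.14 m.
Horizontal magnitude = √(ΔE² + ΔN²) = √(271.10² + (-433.14)²) = 510.98 m.

511 m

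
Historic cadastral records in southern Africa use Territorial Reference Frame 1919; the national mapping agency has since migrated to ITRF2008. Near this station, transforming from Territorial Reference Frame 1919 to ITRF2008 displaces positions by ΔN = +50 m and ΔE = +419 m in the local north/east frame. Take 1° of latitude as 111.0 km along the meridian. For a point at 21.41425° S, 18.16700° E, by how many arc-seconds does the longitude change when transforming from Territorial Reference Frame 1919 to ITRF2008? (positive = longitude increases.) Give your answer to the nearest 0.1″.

At latitude -21.41425°, cos φ = 0.930965.
1° of longitude at this latitude = 111.0 × cos φ = 103.34 km, so Δλ = 419.0 / 103337.1 = 0.0040547° = 14.597″.

Δλ = 14.6″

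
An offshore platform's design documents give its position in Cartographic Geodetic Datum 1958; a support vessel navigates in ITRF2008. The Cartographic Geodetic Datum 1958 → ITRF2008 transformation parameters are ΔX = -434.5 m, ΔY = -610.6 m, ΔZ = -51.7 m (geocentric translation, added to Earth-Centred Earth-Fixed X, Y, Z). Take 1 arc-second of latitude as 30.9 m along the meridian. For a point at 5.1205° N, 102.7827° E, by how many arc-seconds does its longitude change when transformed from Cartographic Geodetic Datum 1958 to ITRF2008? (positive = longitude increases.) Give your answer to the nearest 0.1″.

sin φ = 0.089251, cos φ = 0.996009, sin λ = 0.975216, cos λ = -0.221254.
East component: ΔE = −sin λ·ΔX + cos λ·ΔY = −(0.975216)(-434.5) + (-0.221254)(-610.6) = 558.83 m.
1° of latitude spans 3600 × 30.90 = 111240 m; at latitude φ, 1° of longitude spans that × cos φ = 110796.1 m, so Δλ = 558.83 / 110796.1 × 3600 = 18.158″.

Δλ = 18.2″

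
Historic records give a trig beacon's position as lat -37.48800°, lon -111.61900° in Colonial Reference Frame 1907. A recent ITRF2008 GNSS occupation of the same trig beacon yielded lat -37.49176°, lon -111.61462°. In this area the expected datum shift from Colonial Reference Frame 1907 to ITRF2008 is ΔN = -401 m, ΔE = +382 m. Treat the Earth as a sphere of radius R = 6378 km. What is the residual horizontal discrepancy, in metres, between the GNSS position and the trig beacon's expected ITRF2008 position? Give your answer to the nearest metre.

Observed coordinate differences: Δφ = -0.00376°, Δλ = +0.00438°.
Converting to metres (1° lat = 111317 m, cos φ = 0.793481): observed ΔN = -418.6 m, observed ΔE = 386.9 m.
Subtracting the expected shift leaves a residual of -418.6 − (-401) = -17.6 m north and 386.9 − (382) = 4.9 m east.
Residual distance = √((-17.6)² + 4.9²) = 18.2 m.

18 m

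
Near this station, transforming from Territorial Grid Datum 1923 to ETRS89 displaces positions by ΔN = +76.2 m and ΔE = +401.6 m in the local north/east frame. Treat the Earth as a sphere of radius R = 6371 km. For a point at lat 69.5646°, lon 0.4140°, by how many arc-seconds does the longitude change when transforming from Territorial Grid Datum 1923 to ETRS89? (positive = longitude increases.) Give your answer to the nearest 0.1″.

Δλ = 37.2″

At latitude 69.5646°, cos φ = 0.349151.
One radian of longitude at latitude φ spans R cos φ, so Δλ = ΔE / (R cos φ) = 401.6 / (6371000 × 0.349151) = 1.8054e-04 rad = 37.239″.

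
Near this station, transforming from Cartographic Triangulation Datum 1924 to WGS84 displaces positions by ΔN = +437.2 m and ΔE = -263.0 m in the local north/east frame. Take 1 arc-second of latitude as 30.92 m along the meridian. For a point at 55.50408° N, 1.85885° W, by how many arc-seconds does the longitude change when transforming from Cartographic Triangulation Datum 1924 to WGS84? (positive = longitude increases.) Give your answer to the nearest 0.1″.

Δλ = -15.0″

At latitude 55.50408°, cos φ = 0.566348.
1″ of longitude at this latitude = 30.92 × cos φ = 17.5115 m, so Δλ = -263.0 / 17.5115 = -15.019″.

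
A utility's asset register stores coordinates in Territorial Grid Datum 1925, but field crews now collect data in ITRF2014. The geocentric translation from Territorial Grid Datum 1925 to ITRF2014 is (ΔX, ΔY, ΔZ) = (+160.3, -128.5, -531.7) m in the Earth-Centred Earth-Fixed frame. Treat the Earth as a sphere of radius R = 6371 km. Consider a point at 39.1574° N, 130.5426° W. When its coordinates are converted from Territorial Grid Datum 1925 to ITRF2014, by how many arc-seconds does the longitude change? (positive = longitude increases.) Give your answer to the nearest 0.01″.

sin φ = 0.631453, cos φ = 0.775414, sin λ = -0.759923, cos λ = -0.650013.
East component: ΔE = −sin λ·ΔX + cos λ·ΔY = −(-0.759923)(160.3) + (-0.650013)(-128.5) = 205.34 m.
1° of latitude spans πR/180 = 111195 m; at latitude φ, 1° of longitude spans that × cos φ = 86222.1 m, so Δλ = 205.34 / 86222.1 × 3600 = 8.574″.

Δλ = 8.57″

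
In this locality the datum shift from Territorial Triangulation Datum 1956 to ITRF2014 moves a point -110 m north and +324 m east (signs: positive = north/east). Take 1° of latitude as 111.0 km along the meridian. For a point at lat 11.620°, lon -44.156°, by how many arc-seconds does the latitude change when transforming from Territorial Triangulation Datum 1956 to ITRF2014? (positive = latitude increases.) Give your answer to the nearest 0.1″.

1° of latitude = 111.0 km, so Δφ = -110.0 / 111000 = -0.0009910° = -3.568″.

Δφ = -3.6″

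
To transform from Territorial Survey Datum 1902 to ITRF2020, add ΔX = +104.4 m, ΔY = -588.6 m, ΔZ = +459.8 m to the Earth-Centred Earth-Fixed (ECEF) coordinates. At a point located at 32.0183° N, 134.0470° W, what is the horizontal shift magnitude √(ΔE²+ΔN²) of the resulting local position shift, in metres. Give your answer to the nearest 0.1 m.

At φ = 32.0183°, λ = -134.0470°: sin φ = 0.530190, cos φ = 0.847879, sin λ = -0.718770, cos λ = -0.695248.
ΔE = −sin λ·ΔX + cos λ·ΔY = −(-0.718770)·(104.4) + (-0.695248)·(-588.6) = 484.26 m.
ΔN = −sin φ cos λ·ΔX − sin φ sin λ·ΔY + cos φ·ΔZ = −(0.530190)(-0.695248)(104.4) − (0.530190)(-0.718770)(-588.6) + (0.847879)(459.8) = 204.03 m.
Horizontal magnitude = √(ΔE² + ΔN²) = √(484.26² + 204.03²) = 525.49 m.

525.5 m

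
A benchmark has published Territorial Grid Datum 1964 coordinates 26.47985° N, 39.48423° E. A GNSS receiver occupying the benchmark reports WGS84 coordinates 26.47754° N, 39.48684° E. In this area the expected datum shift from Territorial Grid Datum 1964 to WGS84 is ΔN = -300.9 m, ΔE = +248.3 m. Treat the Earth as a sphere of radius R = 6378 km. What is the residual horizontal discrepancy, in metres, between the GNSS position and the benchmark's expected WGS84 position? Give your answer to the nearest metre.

Observed coordinate differences: Δφ = -0.00231°, Δλ = +0.00261°.
Converting to metres (1° lat = 111317 m, cos φ = 0.895091): observed ΔN = -257.1 m, observed ΔE = 260.1 m.
Subtracting the expected shift leaves a residual of -257.1 − (-300.9) = 43.8 m north and 260.1 − (248.3) = 11.8 m east.
Residual distance = √(43.8² + 11.8²) = 45.3 m.

45 m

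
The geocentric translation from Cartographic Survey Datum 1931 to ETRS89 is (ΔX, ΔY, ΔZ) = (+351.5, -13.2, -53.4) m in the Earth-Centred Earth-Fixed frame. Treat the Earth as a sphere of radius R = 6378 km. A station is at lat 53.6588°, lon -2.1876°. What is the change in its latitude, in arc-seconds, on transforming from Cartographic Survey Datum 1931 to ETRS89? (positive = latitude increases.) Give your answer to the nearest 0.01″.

sin φ = 0.805502, cos φ = 0.592593, sin λ = -0.038172, cos λ = 0.999271.
North component: ΔN = −sin φ cos λ·ΔX − sin φ sin λ·ΔY + cos φ·ΔZ = −(0.805502)(0.999271)(351.5) − (0.805502)(-0.038172)(-13.2) + (0.592593)(-53.4) = -314.98 m.
1° of latitude spans πR/180 = 111317 m, so Δφ = -314.98 / 111317 × 3600 = -10.186″.

Δφ = -10.19″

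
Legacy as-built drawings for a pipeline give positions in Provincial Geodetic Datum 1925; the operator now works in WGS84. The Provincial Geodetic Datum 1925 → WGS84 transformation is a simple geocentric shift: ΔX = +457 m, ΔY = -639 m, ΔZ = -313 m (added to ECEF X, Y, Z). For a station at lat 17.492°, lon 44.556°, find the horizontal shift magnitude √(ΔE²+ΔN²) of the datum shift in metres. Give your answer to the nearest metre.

819 m

At φ = 17.492°, λ = 44.556°: sin φ = 0.300573, cos φ = 0.953759, sin λ = 0.701606, cos λ = 0.712565.
ΔE = −sin λ·ΔX + cos λ·ΔY = −(0.701606)·(457) + (0.712565)·(-639) = -775.96 m.
ΔN = −sin φ cos λ·ΔX − sin φ sin λ·ΔY + cos φ·ΔZ = −(0.300573)(0.712565)(457) − (0.300573)(0.701606)(-639) + (0.953759)(-313) = -261.65 m.
Horizontal magnitude = √(ΔE² + ΔN²) = √((-775.96)² + (-261.65)²) = 818.89 m.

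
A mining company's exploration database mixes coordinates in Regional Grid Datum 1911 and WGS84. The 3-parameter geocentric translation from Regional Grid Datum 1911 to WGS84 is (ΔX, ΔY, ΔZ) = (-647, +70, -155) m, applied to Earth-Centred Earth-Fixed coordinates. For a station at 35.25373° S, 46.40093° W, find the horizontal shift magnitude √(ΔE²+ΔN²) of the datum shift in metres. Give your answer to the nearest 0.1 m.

589.5 m

At φ = -35.25373°, λ = -46.40093°: sin φ = -0.577198, cos φ = 0.816604, sin λ = -0.724183, cos λ = 0.689608.
ΔE = −sin λ·ΔX + cos λ·ΔY = −(-0.724183)·(-647) + (0.689608)·(70) = -420.27 m.
ΔN = −sin φ cos λ·ΔX − sin φ sin λ·ΔY + cos φ·ΔZ = −(-0.577198)(0.689608)(-647) − (-0.577198)(-0.724183)(70) + (0.816604)(-155) = -413.37 m.
Horizontal magnitude = √(ΔE² + ΔN²) = √((-420.27)² + (-413.37)²) = 589.49 m.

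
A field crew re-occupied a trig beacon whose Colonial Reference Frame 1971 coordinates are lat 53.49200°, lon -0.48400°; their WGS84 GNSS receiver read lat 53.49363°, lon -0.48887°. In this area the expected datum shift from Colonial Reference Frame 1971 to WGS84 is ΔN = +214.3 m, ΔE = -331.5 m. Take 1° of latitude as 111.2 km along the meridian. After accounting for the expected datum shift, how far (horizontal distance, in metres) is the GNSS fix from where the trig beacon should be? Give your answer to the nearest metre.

34 m

Observed coordinate differences: Δφ = +0.00163°, Δλ = -0.00487°.
Converting to metres (1° lat = 111200 m, cos φ = 0.594935): observed ΔN = 181.3 m, observed ΔE = -322.2 m.
Subtracting the expected shift leaves a residual of 181.3 − (214.3) = -33.0 m north and -322.2 − (-331.5) = 9.3 m east.
Residual distance = √((-33.0)² + 9.3²) = 34.3 m.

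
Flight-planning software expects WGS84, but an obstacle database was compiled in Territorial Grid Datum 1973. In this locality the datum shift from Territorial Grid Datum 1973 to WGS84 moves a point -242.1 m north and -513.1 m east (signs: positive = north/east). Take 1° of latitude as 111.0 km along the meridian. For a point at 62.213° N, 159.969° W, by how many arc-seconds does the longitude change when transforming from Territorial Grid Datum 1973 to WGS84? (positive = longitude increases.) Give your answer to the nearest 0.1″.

At latitude 62.213°, cos φ = 0.466186.
1° of longitude at this latitude = 111.0 × cos φ = 51.75 km, so Δλ = -513.1 / 51746.6 = -0.0099156° = -35.696″.

Δλ = -35.7″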